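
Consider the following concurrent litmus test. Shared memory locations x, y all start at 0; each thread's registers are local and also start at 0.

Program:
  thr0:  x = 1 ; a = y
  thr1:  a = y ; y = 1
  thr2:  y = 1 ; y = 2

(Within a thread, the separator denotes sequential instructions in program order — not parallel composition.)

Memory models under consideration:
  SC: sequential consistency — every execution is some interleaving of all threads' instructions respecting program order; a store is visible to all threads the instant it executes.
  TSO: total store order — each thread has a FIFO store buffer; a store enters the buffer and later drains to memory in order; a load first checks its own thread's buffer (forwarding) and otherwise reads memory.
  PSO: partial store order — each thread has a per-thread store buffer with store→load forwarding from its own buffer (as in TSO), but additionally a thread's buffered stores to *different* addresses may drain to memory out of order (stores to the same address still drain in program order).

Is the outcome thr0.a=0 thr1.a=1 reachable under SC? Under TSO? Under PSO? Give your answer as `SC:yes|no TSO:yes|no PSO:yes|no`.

outcome vector order: (thr0.a,thr1.a)
SC (9): 00; 01; 02; 10; 11; 12; 20; 21; 22
TSO (9): 00; 01; 02; 10; 11; 12; 20; 21; 22
PSO (9): 00; 01; 02; 10; 11; 12; 20; 21; 22
target 01 ∈ {SC,TSO,PSO}

SC:yes TSO:yes PSO:yes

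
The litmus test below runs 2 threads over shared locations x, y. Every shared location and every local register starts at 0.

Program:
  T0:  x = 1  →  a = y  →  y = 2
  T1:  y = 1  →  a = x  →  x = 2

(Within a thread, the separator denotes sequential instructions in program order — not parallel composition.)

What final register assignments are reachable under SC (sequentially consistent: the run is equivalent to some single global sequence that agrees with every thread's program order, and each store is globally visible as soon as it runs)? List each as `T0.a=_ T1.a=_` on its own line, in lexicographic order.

T0.a=0 T1.a=1
T0.a=1 T1.a=0
T0.a=1 T1.a=1

outcome vector order: (T0.a,T1.a)
|SC outcomes| = 3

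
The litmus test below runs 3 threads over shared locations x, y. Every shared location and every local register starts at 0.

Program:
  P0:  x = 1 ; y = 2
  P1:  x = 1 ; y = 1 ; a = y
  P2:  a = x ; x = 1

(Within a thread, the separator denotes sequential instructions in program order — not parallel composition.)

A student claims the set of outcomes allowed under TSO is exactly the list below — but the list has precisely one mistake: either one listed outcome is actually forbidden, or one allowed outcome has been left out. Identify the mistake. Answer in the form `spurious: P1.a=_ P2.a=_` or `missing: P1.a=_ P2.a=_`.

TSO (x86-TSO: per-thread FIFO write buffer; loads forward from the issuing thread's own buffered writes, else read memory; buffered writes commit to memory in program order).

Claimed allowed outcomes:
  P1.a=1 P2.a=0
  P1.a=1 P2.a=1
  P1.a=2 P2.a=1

outcome vector order: (P1.a,P2.a)
TSO: 4 outcomes — {<1 0>; <1 1>; <2 0>; <2 1>}
TSO∖claimed = {<2 0>}

missing: P1.a=2 P2.a=0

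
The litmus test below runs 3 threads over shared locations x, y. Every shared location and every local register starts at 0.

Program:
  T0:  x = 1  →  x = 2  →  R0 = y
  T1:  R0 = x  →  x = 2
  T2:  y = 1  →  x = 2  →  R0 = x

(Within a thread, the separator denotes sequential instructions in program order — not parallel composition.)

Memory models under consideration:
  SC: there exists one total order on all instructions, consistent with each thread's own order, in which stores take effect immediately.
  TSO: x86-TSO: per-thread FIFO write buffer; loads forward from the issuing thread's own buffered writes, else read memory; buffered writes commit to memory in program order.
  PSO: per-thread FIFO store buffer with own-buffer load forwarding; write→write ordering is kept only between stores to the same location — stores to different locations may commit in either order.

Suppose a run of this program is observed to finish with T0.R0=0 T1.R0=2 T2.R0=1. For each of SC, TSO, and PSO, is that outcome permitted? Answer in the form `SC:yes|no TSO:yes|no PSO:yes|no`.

outcome vector order: (T0.R0,T1.R0,T2.R0)
SC: 9 outcomes — {002, 012, 022, 101, 102, 111, 112, 121, 122}
TSO: 12 outcomes — {001, 002, 011, 012, 021, 022, 101, 102, 111, 112, 121, 122}
PSO: 12 outcomes — {001, 002, 011, 012, 021, 022, 101, 102, 111, 112, 121, 122}
target 021 ∈ {TSO,PSO}

SC:no TSO:yes PSO:yes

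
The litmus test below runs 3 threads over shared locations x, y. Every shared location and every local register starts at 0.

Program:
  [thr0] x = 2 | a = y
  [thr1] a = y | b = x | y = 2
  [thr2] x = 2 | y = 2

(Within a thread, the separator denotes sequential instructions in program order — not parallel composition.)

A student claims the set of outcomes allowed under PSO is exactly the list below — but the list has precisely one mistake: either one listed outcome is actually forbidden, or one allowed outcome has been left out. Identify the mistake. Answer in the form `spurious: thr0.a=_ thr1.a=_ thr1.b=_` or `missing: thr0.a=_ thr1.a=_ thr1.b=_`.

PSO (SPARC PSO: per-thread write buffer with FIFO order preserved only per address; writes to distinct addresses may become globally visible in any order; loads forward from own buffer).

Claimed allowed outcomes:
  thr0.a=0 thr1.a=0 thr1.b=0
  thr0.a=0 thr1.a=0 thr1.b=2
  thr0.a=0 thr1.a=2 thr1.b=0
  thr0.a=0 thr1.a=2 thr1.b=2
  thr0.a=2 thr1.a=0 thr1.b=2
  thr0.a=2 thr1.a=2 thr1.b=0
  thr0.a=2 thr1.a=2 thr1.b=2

missing: thr0.a=2 thr1.a=0 thr1.b=0

outcome vector order: (thr0.a,thr1.a,thr1.b)
PSO: 8 outcomes — {<0 0 0>; <0 0 2>; <0 2 0>; <0 2 2>; <2 0 0>; <2 0 2>; <2 2 0>; <2 2 2>}
PSO∖claimed = {<2 0 0>}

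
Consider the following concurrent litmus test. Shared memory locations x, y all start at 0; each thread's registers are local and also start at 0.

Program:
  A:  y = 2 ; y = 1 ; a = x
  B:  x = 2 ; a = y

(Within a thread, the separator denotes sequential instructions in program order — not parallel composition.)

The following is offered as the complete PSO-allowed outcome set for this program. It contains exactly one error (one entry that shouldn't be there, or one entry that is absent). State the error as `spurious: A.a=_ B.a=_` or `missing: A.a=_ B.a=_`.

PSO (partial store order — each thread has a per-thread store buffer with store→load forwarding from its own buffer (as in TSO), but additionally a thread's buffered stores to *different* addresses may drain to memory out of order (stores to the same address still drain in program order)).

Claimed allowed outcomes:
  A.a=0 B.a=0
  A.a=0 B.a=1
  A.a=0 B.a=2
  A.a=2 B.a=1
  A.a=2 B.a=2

missing: A.a=2 B.a=0

outcome vector order: (A.a,B.a)
PSO (6): (0,0), (0,1), (0,2), (2,0), (2,1), (2,2)
PSO∖claimed = {(2,0)}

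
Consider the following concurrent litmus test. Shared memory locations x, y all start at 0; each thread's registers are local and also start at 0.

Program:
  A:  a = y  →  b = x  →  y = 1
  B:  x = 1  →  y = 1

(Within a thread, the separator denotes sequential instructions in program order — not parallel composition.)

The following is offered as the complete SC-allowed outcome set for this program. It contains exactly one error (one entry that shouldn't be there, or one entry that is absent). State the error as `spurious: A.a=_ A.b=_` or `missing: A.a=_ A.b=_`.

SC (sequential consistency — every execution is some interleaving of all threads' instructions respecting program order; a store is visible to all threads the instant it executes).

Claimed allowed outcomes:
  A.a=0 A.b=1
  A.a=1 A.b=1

outcome vector order: (A.a,A.b)
[SC] allowed = {(0,0); (0,1); (1,1)}
SC∖claimed = {(0,0)}

missing: A.a=0 A.b=0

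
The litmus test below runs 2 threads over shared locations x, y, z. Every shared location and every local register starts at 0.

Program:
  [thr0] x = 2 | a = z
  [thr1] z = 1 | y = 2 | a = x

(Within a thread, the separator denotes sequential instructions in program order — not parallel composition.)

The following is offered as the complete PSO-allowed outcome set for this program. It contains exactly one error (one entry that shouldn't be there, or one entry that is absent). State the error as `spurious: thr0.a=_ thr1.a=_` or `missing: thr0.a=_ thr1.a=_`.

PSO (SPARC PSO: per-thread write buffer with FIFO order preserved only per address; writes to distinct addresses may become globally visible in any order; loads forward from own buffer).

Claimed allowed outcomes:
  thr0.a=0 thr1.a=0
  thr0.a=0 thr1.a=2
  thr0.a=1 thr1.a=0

missing: thr0.a=1 thr1.a=2

outcome vector order: (thr0.a,thr1.a)
PSO: 4 outcomes — {(0,0); (0,2); (1,0); (1,2)}
PSO∖claimed = {(1,2)}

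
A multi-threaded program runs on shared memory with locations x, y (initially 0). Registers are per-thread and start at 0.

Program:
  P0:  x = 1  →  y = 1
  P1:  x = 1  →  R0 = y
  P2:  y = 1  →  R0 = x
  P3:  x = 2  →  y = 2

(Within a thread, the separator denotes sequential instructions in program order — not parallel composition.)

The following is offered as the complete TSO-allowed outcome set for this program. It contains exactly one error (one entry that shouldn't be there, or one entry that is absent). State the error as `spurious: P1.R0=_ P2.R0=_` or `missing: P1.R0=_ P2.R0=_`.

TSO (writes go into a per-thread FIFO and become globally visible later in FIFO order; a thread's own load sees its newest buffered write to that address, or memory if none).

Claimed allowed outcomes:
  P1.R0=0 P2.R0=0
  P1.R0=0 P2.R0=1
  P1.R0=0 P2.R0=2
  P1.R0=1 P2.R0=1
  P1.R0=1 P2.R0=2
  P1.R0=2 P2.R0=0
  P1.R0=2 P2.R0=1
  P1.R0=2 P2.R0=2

outcome vector order: (P1.R0,P2.R0)
under TSO → 00, 01, 02, 10, 11, 12, 20, 21, 22
TSO∖claimed = {10}

missing: P1.R0=1 P2.R0=0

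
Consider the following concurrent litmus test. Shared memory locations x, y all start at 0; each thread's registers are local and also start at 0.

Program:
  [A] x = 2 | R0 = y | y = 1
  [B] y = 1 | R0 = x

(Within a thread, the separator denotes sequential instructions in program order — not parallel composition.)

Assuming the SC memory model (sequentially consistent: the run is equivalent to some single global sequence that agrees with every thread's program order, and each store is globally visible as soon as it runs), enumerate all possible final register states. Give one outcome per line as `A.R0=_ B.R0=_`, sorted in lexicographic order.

outcome vector order: (A.R0,B.R0)
|SC outcomes| = 3

A.R0=0 B.R0=2
A.R0=1 B.R0=0
A.R0=1 B.R0=2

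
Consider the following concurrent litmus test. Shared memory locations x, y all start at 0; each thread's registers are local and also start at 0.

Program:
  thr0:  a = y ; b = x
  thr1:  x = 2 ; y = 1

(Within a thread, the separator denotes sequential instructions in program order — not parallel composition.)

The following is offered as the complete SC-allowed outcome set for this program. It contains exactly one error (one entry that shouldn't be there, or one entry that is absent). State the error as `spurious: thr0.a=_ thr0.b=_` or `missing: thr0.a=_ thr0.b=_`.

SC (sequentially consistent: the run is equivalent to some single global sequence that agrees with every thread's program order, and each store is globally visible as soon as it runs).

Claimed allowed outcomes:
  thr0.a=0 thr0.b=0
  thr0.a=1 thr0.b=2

missing: thr0.a=0 thr0.b=2

outcome vector order: (thr0.a,thr0.b)
[SC] allowed = {00 02 12}
SC∖claimed = {02}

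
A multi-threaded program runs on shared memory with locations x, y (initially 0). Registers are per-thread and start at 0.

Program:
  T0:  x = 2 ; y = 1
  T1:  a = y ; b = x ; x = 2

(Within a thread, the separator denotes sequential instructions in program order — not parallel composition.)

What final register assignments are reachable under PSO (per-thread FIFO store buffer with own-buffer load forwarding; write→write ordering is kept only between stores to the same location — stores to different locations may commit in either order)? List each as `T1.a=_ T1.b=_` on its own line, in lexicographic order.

T1.a=0 T1.b=0
T1.a=0 T1.b=2
T1.a=1 T1.b=0
T1.a=1 T1.b=2

outcome vector order: (T1.a,T1.b)
|PSO outcomes| = 4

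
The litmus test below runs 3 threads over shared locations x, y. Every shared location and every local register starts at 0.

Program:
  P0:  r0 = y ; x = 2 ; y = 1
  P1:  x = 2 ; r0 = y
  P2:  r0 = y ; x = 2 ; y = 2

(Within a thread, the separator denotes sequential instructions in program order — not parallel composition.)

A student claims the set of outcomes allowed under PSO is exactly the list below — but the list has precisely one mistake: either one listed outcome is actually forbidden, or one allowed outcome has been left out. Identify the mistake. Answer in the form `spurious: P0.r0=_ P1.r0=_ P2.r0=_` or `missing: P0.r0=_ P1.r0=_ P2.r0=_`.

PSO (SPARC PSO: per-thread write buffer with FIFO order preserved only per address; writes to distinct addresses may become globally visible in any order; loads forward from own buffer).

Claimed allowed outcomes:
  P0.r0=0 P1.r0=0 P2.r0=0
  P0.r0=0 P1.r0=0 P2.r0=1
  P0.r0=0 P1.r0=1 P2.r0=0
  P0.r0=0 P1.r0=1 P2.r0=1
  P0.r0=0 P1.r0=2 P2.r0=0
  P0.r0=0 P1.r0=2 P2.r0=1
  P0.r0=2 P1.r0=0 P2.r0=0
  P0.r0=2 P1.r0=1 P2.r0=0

outcome vector order: (P0.r0,P1.r0,P2.r0)
PSO: 9 outcomes — {(0,0,0) (0,0,1) (0,1,0) (0,1,1) (0,2,0) (0,2,1) (2,0,0) (2,1,0) (2,2,0)}
PSO∖claimed = {(2,2,0)}

missing: P0.r0=2 P1.r0=2 P2.r0=0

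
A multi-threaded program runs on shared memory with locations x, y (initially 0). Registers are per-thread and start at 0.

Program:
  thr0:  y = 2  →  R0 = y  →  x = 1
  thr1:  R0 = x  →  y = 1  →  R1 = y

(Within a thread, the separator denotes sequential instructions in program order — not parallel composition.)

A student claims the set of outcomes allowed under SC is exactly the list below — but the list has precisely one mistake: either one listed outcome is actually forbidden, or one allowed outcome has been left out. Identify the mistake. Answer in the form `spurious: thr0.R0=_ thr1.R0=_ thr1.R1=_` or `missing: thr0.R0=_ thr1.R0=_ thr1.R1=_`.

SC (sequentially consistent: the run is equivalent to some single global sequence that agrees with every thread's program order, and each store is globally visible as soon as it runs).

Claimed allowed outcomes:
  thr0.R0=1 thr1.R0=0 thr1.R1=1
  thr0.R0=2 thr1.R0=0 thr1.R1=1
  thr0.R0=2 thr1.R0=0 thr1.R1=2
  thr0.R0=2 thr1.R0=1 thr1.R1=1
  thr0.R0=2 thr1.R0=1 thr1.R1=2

outcome vector order: (thr0.R0,thr1.R0,thr1.R1)
SC (4): <1 0 1> <2 0 1> <2 0 2> <2 1 1>
claimed∖SC = {<2 1 2>}

spurious: thr0.R0=2 thr1.R0=1 thr1.R1=2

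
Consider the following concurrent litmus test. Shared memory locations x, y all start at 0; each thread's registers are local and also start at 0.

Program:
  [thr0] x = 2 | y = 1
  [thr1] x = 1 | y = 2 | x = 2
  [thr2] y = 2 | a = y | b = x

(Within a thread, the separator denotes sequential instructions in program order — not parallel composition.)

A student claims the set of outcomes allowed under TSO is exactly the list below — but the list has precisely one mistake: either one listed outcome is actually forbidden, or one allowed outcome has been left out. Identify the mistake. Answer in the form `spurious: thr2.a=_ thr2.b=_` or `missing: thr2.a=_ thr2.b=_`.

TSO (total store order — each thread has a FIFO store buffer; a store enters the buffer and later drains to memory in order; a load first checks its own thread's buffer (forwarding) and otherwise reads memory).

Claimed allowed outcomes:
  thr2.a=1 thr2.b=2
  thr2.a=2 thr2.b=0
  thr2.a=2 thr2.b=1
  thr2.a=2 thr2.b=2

outcome vector order: (thr2.a,thr2.b)
[TSO] allowed = {(1,1), (1,2), (2,0), (2,1), (2,2)}
TSO∖claimed = {(1,1)}

missing: thr2.a=1 thr2.b=1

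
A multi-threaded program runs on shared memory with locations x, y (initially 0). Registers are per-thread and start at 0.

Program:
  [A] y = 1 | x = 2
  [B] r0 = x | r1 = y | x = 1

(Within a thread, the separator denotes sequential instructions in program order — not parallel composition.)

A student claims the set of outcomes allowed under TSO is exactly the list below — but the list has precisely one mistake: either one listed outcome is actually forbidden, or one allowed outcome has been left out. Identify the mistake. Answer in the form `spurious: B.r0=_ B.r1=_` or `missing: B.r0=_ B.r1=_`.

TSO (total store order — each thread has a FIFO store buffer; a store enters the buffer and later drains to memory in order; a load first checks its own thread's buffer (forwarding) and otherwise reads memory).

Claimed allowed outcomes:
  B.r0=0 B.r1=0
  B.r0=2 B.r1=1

missing: B.r0=0 B.r1=1

outcome vector order: (B.r0,B.r1)
under TSO → 00; 01; 21
TSO∖claimed = {01}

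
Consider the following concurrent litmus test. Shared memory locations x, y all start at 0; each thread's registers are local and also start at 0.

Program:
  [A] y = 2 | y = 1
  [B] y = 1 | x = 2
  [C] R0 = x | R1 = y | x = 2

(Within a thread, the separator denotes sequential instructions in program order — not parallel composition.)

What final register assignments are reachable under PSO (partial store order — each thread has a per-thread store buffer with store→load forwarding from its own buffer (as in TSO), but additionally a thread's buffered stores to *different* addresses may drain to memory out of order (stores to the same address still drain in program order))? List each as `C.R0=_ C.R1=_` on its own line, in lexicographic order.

C.R0=0 C.R1=0
C.R0=0 C.R1=1
C.R0=0 C.R1=2
C.R0=2 C.R1=0
C.R0=2 C.R1=1
C.R0=2 C.R1=2

outcome vector order: (C.R0,C.R1)
|PSO outcomes| = 6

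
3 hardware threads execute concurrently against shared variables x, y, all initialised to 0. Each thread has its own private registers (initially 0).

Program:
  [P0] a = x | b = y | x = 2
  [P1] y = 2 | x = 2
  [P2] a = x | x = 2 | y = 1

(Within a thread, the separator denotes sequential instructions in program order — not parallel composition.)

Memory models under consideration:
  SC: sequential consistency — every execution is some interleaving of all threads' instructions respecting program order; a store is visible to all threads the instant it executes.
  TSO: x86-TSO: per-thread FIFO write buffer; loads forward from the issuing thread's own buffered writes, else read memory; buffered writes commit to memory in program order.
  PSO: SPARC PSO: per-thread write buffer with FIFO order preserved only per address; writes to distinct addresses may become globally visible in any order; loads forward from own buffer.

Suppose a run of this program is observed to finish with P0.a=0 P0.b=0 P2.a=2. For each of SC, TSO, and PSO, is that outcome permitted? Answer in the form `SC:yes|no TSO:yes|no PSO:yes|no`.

SC:yes TSO:yes PSO:yes

outcome vector order: (P0.a,P0.b,P2.a)
[SC] allowed = {(0,0,0); (0,0,2); (0,1,0); (0,1,2); (0,2,0); (0,2,2); (2,0,0); (2,1,0); (2,1,2); (2,2,0); (2,2,2)}
[TSO] allowed = {(0,0,0); (0,0,2); (0,1,0); (0,1,2); (0,2,0); (0,2,2); (2,0,0); (2,1,0); (2,1,2); (2,2,0); (2,2,2)}
[PSO] allowed = {(0,0,0); (0,0,2); (0,1,0); (0,1,2); (0,2,0); (0,2,2); (2,0,0); (2,0,2); (2,1,0); (2,1,2); (2,2,0); (2,2,2)}
target (0,0,2) ∈ {SC,TSO,PSO}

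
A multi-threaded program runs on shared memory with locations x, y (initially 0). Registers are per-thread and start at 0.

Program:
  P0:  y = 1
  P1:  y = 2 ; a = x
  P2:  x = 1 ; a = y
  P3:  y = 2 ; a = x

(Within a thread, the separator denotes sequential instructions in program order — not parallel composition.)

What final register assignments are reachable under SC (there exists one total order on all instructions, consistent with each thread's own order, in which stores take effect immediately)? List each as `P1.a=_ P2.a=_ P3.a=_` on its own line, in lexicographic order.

P1.a=0 P2.a=1 P3.a=0
P1.a=0 P2.a=1 P3.a=1
P1.a=0 P2.a=2 P3.a=0
P1.a=0 P2.a=2 P3.a=1
P1.a=1 P2.a=0 P3.a=1
P1.a=1 P2.a=1 P3.a=0
P1.a=1 P2.a=1 P3.a=1
P1.a=1 P2.a=2 P3.a=0
P1.a=1 P2.a=2 P3.a=1

outcome vector order: (P1.a,P2.a,P3.a)
|SC outcomes| = 9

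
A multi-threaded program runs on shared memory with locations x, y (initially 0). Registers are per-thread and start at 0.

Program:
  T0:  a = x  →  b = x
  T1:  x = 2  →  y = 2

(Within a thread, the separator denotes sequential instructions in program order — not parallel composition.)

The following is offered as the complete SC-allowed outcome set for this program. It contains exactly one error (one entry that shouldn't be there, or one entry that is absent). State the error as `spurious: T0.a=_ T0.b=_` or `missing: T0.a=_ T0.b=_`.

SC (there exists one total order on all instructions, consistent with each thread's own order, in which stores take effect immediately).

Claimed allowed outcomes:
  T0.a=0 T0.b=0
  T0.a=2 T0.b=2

outcome vector order: (T0.a,T0.b)
SC: 3 outcomes — {<0 0> <0 2> <2 2>}
SC∖claimed = {<0 2>}

missing: T0.a=0 T0.b=2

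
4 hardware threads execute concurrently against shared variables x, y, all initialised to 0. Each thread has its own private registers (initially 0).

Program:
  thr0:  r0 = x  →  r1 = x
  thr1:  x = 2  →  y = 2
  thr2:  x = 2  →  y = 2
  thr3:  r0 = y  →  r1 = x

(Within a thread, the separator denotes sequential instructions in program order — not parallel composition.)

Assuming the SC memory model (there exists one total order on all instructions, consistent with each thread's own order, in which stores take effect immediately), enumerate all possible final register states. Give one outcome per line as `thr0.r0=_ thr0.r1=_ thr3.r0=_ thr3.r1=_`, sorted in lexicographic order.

outcome vector order: (thr0.r0,thr0.r1,thr3.r0,thr3.r1)
|SC outcomes| = 9

thr0.r0=0 thr0.r1=0 thr3.r0=0 thr3.r1=0
thr0.r0=0 thr0.r1=0 thr3.r0=0 thr3.r1=2
thr0.r0=0 thr0.r1=0 thr3.r0=2 thr3.r1=2
thr0.r0=0 thr0.r1=2 thr3.r0=0 thr3.r1=0
thr0.r0=0 thr0.r1=2 thr3.r0=0 thr3.r1=2
thr0.r0=0 thr0.r1=2 thr3.r0=2 thr3.r1=2
thr0.r0=2 thr0.r1=2 thr3.r0=0 thr3.r1=0
thr0.r0=2 thr0.r1=2 thr3.r0=0 thr3.r1=2
thr0.r0=2 thr0.r1=2 thr3.r0=2 thr3.r1=2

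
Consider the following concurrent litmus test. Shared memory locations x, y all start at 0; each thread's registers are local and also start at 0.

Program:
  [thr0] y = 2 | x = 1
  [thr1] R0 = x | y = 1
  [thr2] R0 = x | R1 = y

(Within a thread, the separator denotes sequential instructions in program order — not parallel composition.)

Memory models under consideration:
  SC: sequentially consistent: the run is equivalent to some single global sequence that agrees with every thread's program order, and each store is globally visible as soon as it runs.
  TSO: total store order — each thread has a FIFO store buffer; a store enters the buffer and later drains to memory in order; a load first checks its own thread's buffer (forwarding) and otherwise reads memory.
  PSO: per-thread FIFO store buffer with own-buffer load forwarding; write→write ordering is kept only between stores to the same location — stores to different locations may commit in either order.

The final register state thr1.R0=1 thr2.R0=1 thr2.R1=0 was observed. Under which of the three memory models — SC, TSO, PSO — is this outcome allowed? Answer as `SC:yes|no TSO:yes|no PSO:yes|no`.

SC:no TSO:no PSO:yes

outcome vector order: (thr1.R0,thr2.R0,thr2.R1)
SC: 10 outcomes — {000, 001, 002, 011, 012, 100, 101, 102, 111, 112}
TSO: 10 outcomes — {000, 001, 002, 011, 012, 100, 101, 102, 111, 112}
PSO: 12 outcomes — {000, 001, 002, 010, 011, 012, 100, 101, 102, 110, 111, 112}
target 110 ∈ {PSO}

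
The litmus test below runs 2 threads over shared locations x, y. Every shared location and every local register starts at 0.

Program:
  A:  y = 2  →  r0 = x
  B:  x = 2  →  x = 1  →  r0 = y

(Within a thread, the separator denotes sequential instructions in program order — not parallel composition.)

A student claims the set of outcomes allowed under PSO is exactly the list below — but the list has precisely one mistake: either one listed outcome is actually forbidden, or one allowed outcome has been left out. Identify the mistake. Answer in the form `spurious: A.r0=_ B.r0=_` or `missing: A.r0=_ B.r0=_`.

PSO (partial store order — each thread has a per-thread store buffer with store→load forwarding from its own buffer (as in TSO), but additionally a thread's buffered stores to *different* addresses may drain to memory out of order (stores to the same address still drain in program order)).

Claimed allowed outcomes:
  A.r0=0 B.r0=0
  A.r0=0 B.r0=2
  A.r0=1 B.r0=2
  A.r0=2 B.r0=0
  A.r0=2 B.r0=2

missing: A.r0=1 B.r0=0

outcome vector order: (A.r0,B.r0)
under PSO → (0,0) (0,2) (1,0) (1,2) (2,0) (2,2)
PSO∖claimed = {(1,0)}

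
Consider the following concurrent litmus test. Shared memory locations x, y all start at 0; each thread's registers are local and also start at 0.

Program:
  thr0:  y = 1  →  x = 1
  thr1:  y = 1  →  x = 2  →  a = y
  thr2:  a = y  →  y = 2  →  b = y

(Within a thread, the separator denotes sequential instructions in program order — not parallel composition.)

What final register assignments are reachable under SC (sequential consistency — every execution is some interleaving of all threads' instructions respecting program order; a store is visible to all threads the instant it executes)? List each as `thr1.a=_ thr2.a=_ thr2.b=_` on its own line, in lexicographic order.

outcome vector order: (thr1.a,thr2.a,thr2.b)
|SC outcomes| = 8

thr1.a=1 thr2.a=0 thr2.b=1
thr1.a=1 thr2.a=0 thr2.b=2
thr1.a=1 thr2.a=1 thr2.b=1
thr1.a=1 thr2.a=1 thr2.b=2
thr1.a=2 thr2.a=0 thr2.b=1
thr1.a=2 thr2.a=0 thr2.b=2
thr1.a=2 thr2.a=1 thr2.b=1
thr1.a=2 thr2.a=1 thr2.b=2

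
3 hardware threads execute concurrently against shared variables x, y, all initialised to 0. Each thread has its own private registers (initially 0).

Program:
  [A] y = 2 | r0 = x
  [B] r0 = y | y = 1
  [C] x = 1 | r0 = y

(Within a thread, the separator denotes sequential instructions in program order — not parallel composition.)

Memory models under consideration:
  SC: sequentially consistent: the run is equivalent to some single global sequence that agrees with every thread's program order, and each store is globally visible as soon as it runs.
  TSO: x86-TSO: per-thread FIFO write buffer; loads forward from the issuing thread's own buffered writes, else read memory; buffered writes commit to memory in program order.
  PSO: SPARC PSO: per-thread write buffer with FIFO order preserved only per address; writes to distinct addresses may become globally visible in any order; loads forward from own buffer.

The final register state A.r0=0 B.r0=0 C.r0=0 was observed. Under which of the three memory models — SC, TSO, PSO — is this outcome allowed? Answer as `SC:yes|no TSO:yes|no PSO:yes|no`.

SC:no TSO:yes PSO:yes

outcome vector order: (A.r0,B.r0,C.r0)
under SC → 0/0/1; 0/0/2; 0/2/1; 0/2/2; 1/0/0; 1/0/1; 1/0/2; 1/2/0; 1/2/1; 1/2/2
under TSO → 0/0/0; 0/0/1; 0/0/2; 0/2/0; 0/2/1; 0/2/2; 1/0/0; 1/0/1; 1/0/2; 1/2/0; 1/2/1; 1/2/2
under PSO → 0/0/0; 0/0/1; 0/0/2; 0/2/0; 0/2/1; 0/2/2; 1/0/0; 1/0/1; 1/0/2; 1/2/0; 1/2/1; 1/2/2
target 0/0/0 ∈ {TSO,PSO}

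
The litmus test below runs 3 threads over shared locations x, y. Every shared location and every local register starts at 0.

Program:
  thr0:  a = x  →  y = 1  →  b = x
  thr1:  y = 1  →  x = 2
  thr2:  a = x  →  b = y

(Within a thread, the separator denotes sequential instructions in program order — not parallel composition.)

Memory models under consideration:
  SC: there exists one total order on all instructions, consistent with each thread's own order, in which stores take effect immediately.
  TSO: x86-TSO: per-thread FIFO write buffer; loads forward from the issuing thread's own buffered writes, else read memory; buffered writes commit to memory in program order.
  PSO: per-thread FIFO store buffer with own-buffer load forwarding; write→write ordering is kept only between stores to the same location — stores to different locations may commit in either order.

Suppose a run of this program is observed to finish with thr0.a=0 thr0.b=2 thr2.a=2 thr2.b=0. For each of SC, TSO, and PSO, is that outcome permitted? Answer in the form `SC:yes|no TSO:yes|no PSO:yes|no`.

outcome vector order: (thr0.a,thr0.b,thr2.a,thr2.b)
SC: 9 outcomes — {0000, 0001, 0021, 0200, 0201, 0221, 2200, 2201, 2221}
TSO: 9 outcomes — {0000, 0001, 0021, 0200, 0201, 0221, 2200, 2201, 2221}
PSO: 12 outcomes — {0000, 0001, 0020, 0021, 0200, 0201, 0220, 0221, 2200, 2201, 2220, 2221}
target 0220 ∈ {PSO}

SC:no TSO:no PSO:yes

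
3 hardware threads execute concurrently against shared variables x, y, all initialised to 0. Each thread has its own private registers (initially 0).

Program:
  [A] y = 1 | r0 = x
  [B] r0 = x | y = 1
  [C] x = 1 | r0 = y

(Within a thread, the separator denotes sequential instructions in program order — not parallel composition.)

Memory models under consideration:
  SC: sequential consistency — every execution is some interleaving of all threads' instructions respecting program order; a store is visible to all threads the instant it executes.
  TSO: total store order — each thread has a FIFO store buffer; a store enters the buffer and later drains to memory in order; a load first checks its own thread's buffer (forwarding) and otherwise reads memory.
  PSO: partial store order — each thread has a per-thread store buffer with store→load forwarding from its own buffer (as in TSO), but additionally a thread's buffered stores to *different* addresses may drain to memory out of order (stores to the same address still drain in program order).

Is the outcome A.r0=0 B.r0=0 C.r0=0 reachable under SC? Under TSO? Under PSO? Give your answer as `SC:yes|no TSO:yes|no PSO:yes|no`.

SC:no TSO:yes PSO:yes

outcome vector order: (A.r0,B.r0,C.r0)
[SC] allowed = {001 011 100 101 110 111}
[TSO] allowed = {000 001 010 011 100 101 110 111}
[PSO] allowed = {000 001 010 011 100 101 110 111}
target 000 ∈ {TSO,PSO}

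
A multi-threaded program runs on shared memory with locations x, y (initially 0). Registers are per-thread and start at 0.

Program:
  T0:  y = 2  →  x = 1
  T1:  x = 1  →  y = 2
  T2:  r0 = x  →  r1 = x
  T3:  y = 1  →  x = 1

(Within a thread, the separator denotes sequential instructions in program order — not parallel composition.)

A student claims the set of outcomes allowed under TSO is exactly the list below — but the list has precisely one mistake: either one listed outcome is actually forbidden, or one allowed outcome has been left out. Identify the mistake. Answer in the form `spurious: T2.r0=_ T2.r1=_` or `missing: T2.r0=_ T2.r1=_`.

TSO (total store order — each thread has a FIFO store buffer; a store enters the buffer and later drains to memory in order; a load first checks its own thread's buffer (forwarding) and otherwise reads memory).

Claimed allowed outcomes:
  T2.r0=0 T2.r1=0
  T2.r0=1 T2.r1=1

missing: T2.r0=0 T2.r1=1

outcome vector order: (T2.r0,T2.r1)
TSO: 3 outcomes — {<0 0>; <0 1>; <1 1>}
TSO∖claimed = {<0 1>}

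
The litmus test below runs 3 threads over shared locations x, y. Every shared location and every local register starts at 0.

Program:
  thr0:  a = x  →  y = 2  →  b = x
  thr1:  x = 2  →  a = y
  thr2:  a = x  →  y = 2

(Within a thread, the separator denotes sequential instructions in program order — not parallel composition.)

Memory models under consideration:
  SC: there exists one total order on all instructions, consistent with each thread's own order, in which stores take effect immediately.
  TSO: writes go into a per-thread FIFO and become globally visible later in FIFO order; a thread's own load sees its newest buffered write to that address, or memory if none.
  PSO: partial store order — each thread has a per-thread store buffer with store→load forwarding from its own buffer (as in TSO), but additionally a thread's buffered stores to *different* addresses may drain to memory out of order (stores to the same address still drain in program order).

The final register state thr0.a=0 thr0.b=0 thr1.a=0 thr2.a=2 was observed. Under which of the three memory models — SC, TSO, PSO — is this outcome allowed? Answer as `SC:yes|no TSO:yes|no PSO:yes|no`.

SC:no TSO:yes PSO:yes

outcome vector order: (thr0.a,thr0.b,thr1.a,thr2.a)
[SC] allowed = {0/0/2/0 0/0/2/2 0/2/0/0 0/2/0/2 0/2/2/0 0/2/2/2 2/2/0/0 2/2/0/2 2/2/2/0 2/2/2/2}
[TSO] allowed = {0/0/0/0 0/0/0/2 0/0/2/0 0/0/2/2 0/2/0/0 0/2/0/2 0/2/2/0 0/2/2/2 2/2/0/0 2/2/0/2 2/2/2/0 2/2/2/2}
[PSO] allowed = {0/0/0/0 0/0/0/2 0/0/2/0 0/0/2/2 0/2/0/0 0/2/0/2 0/2/2/0 0/2/2/2 2/2/0/0 2/2/0/2 2/2/2/0 2/2/2/2}
target 0/0/0/2 ∈ {TSO,PSO}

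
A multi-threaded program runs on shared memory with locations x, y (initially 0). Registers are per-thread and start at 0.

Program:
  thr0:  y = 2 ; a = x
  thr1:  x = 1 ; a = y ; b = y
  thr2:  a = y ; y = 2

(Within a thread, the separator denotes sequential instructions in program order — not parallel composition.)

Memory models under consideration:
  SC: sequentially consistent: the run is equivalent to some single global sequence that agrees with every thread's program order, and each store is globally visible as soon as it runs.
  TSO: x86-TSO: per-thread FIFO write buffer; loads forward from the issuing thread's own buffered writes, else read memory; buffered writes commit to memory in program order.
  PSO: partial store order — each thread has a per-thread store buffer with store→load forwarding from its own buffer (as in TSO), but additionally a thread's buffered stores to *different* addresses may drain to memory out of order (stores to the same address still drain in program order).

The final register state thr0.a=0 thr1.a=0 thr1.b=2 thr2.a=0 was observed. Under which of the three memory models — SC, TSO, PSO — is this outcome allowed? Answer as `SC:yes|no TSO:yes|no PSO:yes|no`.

SC:no TSO:yes PSO:yes

outcome vector order: (thr0.a,thr1.a,thr1.b,thr2.a)
SC (8): 0/2/2/0 0/2/2/2 1/0/0/0 1/0/0/2 1/0/2/0 1/0/2/2 1/2/2/0 1/2/2/2
TSO (12): 0/0/0/0 0/0/0/2 0/0/2/0 0/0/2/2 0/2/2/0 0/2/2/2 1/0/0/0 1/0/0/2 1/0/2/0 1/0/2/2 1/2/2/0 1/2/2/2
PSO (12): 0/0/0/0 0/0/0/2 0/0/2/0 0/0/2/2 0/2/2/0 0/2/2/2 1/0/0/0 1/0/0/2 1/0/2/0 1/0/2/2 1/2/2/0 1/2/2/2
target 0/0/2/0 ∈ {TSO,PSO}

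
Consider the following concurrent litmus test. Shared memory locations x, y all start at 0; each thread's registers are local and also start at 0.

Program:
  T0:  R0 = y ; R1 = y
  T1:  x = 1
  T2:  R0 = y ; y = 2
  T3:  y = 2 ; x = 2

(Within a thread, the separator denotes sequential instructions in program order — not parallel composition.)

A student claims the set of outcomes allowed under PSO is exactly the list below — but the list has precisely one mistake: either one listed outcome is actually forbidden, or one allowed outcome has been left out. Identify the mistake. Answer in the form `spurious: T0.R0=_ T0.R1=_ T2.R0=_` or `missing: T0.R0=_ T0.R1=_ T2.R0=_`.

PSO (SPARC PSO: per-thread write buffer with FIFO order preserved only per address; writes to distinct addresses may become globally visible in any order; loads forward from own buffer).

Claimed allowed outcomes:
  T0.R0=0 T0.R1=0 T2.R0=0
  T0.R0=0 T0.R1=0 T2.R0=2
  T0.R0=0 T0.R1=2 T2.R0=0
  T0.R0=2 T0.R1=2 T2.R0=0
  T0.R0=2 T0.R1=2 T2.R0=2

missing: T0.R0=0 T0.R1=2 T2.R0=2

outcome vector order: (T0.R0,T0.R1,T2.R0)
PSO: 6 outcomes — {<0 0 0>; <0 0 2>; <0 2 0>; <0 2 2>; <2 2 0>; <2 2 2>}
PSO∖claimed = {<0 2 2>}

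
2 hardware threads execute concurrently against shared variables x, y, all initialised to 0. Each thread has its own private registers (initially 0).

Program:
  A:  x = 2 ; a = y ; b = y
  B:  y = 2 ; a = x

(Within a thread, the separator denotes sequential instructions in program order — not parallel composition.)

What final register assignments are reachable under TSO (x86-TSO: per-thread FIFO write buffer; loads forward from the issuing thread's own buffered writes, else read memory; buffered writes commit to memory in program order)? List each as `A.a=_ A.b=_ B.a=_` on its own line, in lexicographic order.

outcome vector order: (A.a,A.b,B.a)
|TSO outcomes| = 6

A.a=0 A.b=0 B.a=0
A.a=0 A.b=0 B.a=2
A.a=0 A.b=2 B.a=0
A.a=0 A.b=2 B.a=2
A.a=2 A.b=2 B.a=0
A.a=2 A.b=2 B.a=2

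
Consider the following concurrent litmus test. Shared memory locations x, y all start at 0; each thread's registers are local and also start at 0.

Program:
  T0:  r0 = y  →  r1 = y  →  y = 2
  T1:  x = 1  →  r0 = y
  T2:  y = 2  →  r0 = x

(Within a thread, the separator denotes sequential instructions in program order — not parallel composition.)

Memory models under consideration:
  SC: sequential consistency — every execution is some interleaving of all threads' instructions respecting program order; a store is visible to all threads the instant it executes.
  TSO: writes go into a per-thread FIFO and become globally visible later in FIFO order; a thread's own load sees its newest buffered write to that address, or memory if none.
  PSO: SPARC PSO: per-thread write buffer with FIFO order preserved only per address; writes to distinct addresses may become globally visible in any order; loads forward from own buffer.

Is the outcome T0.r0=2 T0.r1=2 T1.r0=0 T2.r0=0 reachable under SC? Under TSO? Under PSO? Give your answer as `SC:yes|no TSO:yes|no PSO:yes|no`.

outcome vector order: (T0.r0,T0.r1,T1.r0,T2.r0)
SC (9): <0 0 0 1>, <0 0 2 0>, <0 0 2 1>, <0 2 0 1>, <0 2 2 0>, <0 2 2 1>, <2 2 0 1>, <2 2 2 0>, <2 2 2 1>
TSO (12): <0 0 0 0>, <0 0 0 1>, <0 0 2 0>, <0 0 2 1>, <0 2 0 0>, <0 2 0 1>, <0 2 2 0>, <0 2 2 1>, <2 2 0 0>, <2 2 0 1>, <2 2 2 0>, <2 2 2 1>
PSO (12): <0 0 0 0>, <0 0 0 1>, <0 0 2 0>, <0 0 2 1>, <0 2 0 0>, <0 2 0 1>, <0 2 2 0>, <0 2 2 1>, <2 2 0 0>, <2 2 0 1>, <2 2 2 0>, <2 2 2 1>
target <2 2 0 0> ∈ {TSO,PSO}

SC:no TSO:yes PSO:yes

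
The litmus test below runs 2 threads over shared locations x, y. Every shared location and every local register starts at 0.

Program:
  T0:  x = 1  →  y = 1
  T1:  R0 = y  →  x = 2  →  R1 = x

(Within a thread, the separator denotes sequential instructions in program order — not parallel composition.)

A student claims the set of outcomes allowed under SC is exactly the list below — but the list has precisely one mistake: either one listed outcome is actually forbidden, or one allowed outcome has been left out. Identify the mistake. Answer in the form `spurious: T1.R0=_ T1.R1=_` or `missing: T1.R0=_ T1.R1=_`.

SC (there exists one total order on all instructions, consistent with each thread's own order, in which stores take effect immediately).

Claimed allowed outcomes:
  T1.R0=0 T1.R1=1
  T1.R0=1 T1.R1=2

outcome vector order: (T1.R0,T1.R1)
SC (3): 0/1; 0/2; 1/2
SC∖claimed = {0/2}

missing: T1.R0=0 T1.R1=2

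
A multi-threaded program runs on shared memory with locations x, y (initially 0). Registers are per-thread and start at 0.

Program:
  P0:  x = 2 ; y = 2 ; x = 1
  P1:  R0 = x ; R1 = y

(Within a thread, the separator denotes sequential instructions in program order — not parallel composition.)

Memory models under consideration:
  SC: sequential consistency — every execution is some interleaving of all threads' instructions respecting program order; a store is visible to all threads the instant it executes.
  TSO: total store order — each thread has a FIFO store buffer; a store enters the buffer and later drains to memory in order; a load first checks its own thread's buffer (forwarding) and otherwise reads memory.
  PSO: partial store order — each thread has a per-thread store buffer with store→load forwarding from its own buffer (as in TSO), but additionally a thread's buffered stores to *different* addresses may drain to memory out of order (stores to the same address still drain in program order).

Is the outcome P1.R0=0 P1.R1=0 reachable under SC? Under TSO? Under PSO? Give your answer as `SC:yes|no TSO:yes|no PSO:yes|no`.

SC:yes TSO:yes PSO:yes

outcome vector order: (P1.R0,P1.R1)
SC: 5 outcomes — {0/0; 0/2; 1/2; 2/0; 2/2}
TSO: 5 outcomes — {0/0; 0/2; 1/2; 2/0; 2/2}
PSO: 6 outcomes — {0/0; 0/2; 1/0; 1/2; 2/0; 2/2}
target 0/0 ∈ {SC,TSO,PSO}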